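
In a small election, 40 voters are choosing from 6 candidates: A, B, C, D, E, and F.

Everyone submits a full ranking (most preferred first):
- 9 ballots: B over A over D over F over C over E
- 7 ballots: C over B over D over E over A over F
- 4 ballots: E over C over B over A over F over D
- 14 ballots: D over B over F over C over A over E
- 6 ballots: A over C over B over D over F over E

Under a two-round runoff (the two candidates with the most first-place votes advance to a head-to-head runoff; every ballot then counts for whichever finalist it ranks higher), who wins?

B

Round 1 first-place votes: A 6, B 9, C 7, D 14, E 4, F 0. D and B advance.
Runoff: D is ranked above B on 14 ballots, B above D on 26.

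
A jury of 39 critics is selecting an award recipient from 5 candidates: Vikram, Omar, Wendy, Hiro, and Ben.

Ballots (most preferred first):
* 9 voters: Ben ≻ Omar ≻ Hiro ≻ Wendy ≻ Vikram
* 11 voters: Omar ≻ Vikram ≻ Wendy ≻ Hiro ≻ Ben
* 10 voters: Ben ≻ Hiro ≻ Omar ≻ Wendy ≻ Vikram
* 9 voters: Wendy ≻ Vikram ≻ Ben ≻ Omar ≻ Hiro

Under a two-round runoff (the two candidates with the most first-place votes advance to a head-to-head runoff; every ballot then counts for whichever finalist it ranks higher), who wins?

Ben

Round 1 first-place votes: Vikram 0, Omar 11, Wendy 9, Hiro 0, Ben 19. Ben and Omar advance.
Runoff: Ben is ranked above Omar on 28 ballots, Omar above Ben on 11.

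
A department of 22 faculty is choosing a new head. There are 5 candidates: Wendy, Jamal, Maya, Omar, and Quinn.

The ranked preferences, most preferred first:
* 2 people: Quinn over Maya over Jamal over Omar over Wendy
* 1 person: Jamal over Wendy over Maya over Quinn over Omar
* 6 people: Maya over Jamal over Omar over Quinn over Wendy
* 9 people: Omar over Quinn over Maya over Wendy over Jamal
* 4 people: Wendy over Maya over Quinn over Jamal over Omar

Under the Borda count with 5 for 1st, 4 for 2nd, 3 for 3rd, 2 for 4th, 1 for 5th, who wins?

Maya

Wendy: 2×1 + 1×4 + 6×1 + 9×2 + 4×5 = 50
Jamal: 2×3 + 1×5 + 6×4 + 9×1 + 4×2 = 52
Maya: 2×4 + 1×3 + 6×5 + 9×3 + 4×4 = 84
Omar: 2×2 + 1×1 + 6×3 + 9×5 + 4×1 = 72
Quinn: 2×5 + 1×2 + 6×2 + 9×4 + 4×3 = 72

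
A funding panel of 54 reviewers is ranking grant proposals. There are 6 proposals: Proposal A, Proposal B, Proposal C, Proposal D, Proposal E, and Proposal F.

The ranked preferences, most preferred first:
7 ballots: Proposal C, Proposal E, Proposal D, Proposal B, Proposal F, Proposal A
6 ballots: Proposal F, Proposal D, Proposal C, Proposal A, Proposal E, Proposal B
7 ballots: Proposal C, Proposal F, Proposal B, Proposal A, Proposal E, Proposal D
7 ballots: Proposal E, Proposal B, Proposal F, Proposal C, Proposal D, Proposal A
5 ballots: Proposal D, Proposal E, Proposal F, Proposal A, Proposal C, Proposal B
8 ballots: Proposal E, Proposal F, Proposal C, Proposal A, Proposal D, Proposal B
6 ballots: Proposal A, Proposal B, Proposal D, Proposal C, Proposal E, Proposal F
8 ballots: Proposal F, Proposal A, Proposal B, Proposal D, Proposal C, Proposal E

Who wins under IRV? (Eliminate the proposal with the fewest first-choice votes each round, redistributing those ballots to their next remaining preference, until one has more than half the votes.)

Round 1: Proposal A 6, Proposal B 0, Proposal C 14, Proposal D 5, Proposal E 15, Proposal F 14. Proposal B eliminated.
Round 2: Proposal A 6, Proposal C 14, Proposal D 5, Proposal E 15, Proposal F 14. Proposal D eliminated.
Round 3: Proposal A 6, Proposal C 14, Proposal E 20, Proposal F 14. Proposal A eliminated.
Round 4: Proposal C 20, Proposal E 20, Proposal F 14. Proposal F eliminated.
Round 5: Proposal C 34, Proposal E 20. Proposal C has a majority (≥28).

Proposal C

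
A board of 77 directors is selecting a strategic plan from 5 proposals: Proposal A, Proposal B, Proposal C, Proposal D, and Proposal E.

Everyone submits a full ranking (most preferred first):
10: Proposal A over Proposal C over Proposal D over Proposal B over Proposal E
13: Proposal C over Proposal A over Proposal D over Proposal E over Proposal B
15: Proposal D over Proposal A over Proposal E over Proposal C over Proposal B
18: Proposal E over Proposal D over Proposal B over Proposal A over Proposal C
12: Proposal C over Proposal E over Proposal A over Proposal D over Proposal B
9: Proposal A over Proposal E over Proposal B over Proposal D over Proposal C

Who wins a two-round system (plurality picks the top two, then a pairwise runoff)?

Round 1 first-place votes: Proposal A 19, Proposal B 0, Proposal C 25, Proposal D 15, Proposal E 18. Proposal C and Proposal A advance.
Runoff: Proposal C is ranked above Proposal A on 25 ballots, Proposal A above Proposal C on 52.

Proposal A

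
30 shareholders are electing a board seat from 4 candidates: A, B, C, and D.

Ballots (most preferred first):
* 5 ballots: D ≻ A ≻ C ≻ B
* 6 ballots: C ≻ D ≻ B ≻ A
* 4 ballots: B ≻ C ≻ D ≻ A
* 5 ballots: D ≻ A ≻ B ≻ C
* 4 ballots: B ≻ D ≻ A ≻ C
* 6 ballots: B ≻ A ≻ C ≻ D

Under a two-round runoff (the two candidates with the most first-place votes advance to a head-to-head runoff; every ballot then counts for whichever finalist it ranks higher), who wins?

D

Round 1 first-place votes: A 0, B 14, C 6, D 10. B and D advance.
Runoff: B is ranked above D on 14 ballots, D above B on 16.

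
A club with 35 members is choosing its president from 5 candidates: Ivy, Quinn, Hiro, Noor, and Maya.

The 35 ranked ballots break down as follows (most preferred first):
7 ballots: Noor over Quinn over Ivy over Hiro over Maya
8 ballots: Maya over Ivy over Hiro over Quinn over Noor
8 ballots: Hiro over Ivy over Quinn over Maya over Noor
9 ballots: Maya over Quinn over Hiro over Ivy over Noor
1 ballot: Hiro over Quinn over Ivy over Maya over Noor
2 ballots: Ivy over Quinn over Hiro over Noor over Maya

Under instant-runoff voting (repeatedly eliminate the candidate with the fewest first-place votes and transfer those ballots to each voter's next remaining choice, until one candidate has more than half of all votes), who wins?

Round 1: Ivy 2, Quinn 0, Hiro 9, Noor 7, Maya 17. Quinn eliminated.
Round 2: Ivy 2, Hiro 9, Noor 7, Maya 17. Ivy eliminated.
Round 3: Hiro 11, Noor 7, Maya 17. Noor eliminated.
Round 4: Hiro 18, Maya 17. Hiro has a majority (≥18).

Hiro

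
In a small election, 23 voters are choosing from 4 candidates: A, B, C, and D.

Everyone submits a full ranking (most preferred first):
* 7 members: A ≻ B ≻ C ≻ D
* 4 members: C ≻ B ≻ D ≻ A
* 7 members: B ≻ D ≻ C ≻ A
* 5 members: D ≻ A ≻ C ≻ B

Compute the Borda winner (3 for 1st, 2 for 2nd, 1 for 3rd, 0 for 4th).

A: 7×3 + 4×0 + 7×0 + 5×2 = 31
B: 7×2 + 4×2 + 7×3 + 5×0 = 43
C: 7×1 + 4×3 + 7×1 + 5×1 = 31
D: 7×0 + 4×1 + 7×2 + 5×3 = 33

B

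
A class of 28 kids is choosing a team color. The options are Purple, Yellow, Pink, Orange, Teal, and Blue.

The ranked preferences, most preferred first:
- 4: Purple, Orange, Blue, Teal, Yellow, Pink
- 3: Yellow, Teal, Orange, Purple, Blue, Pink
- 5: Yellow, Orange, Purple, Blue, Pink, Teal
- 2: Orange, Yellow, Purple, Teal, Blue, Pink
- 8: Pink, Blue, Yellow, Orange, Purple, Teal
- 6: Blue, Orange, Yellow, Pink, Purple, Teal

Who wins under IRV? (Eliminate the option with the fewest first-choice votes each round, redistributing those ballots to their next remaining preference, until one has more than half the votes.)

Round 1: Purple 4, Yellow 8, Pink 8, Orange 2, Teal 0, Blue 6. Teal eliminated.
Round 2: Purple 4, Yellow 8, Pink 8, Orange 2, Blue 6. Orange eliminated.
Round 3: Purple 4, Yellow 10, Pink 8, Blue 6. Purple eliminated.
Round 4: Yellow 10, Pink 8, Blue 10. Pink eliminated.
Round 5: Yellow 10, Blue 18. Blue has a majority (≥15).

Blue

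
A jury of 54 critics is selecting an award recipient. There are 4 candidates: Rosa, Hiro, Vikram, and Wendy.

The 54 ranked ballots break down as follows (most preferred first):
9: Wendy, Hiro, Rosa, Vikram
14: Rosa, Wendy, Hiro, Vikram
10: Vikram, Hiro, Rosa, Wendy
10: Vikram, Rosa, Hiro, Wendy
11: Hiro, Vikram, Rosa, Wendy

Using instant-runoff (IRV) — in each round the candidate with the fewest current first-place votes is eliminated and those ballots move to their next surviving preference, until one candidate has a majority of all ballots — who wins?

Hiro

Round 1: Rosa 14, Hiro 11, Vikram 20, Wendy 9. Wendy eliminated.
Round 2: Rosa 14, Hiro 20, Vikram 20. Rosa eliminated.
Round 3: Hiro 34, Vikram 20. Hiro has a majority (≥28).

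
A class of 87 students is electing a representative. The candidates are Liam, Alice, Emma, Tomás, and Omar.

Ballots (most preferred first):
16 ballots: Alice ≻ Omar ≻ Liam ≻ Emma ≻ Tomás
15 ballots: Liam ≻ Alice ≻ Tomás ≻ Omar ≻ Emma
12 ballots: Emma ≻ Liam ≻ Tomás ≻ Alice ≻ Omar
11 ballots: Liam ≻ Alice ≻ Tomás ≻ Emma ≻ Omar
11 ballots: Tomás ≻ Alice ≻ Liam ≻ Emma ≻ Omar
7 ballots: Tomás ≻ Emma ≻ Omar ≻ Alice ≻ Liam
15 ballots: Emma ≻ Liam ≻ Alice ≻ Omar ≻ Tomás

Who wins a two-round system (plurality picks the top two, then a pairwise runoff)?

Liam

Round 1 first-place votes: Liam 26, Alice 16, Emma 27, Tomás 18, Omar 0. Emma and Liam advance.
Runoff: Emma is ranked above Liam on 34 ballots, Liam above Emma on 53.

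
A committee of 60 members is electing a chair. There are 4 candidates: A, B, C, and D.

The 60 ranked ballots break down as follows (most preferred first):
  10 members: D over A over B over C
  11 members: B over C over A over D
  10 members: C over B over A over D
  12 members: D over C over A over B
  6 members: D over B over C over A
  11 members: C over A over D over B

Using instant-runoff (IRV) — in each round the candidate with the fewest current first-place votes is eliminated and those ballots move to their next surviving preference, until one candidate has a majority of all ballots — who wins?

Round 1: A 0, B 11, C 21, D 28. A eliminated.
Round 2: B 11, C 21, D 28. B eliminated.
Round 3: C 32, D 28. C has a majority (≥31).

C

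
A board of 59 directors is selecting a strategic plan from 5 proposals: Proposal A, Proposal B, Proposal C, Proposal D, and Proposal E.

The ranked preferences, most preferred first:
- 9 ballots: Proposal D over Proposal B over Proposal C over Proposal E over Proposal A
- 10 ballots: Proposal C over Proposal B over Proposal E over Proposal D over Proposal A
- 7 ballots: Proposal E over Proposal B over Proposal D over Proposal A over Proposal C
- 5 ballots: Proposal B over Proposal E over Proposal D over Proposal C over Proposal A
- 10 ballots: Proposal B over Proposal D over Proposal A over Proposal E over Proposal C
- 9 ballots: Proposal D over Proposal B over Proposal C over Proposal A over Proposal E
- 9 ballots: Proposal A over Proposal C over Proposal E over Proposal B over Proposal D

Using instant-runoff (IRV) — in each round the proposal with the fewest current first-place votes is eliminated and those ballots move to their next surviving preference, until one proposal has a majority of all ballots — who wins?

Round 1: Proposal A 9, Proposal B 15, Proposal C 10, Proposal D 18, Proposal E 7. Proposal E eliminated.
Round 2: Proposal A 9, Proposal B 22, Proposal C 10, Proposal D 18. Proposal A eliminated.
Round 3: Proposal B 22, Proposal C 19, Proposal D 18. Proposal D eliminated.
Round 4: Proposal B 40, Proposal C 19. Proposal B has a majority (≥30).

Proposal B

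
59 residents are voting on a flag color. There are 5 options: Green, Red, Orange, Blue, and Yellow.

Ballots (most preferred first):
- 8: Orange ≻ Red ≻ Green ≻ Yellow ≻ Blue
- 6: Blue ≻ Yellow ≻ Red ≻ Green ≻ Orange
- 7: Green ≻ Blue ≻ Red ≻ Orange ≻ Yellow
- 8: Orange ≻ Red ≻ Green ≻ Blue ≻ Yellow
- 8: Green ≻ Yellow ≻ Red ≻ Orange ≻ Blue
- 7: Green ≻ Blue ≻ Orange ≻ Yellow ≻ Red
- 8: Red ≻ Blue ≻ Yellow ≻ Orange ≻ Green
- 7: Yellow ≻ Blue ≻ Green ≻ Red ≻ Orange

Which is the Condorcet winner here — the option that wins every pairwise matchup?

Red vs Green: 30–29
Red vs Orange: 36–23
Red vs Blue: 32–27
Red vs Yellow: 31–28
Red beats every other option.

Red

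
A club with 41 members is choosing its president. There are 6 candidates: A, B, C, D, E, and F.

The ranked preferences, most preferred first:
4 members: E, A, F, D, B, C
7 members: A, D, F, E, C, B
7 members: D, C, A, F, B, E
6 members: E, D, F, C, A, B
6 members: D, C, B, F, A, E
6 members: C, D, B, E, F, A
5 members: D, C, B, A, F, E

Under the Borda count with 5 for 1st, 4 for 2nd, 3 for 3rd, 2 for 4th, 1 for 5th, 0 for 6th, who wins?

D

A: 4×4 + 7×5 + 7×3 + 6×1 + 6×1 + 6×0 + 5×2 = 94
B: 4×1 + 7×0 + 7×1 + 6×0 + 6×3 + 6×3 + 5×3 = 62
C: 4×0 + 7×1 + 7×4 + 6×2 + 6×4 + 6×5 + 5×4 = 121
D: 4×2 + 7×4 + 7×5 + 6×4 + 6×5 + 6×4 + 5×5 = 174
E: 4×5 + 7×2 + 7×0 + 6×5 + 6×0 + 6×2 + 5×0 = 76
F: 4×3 + 7×3 + 7×2 + 6×3 + 6×2 + 6×1 + 5×1 = 88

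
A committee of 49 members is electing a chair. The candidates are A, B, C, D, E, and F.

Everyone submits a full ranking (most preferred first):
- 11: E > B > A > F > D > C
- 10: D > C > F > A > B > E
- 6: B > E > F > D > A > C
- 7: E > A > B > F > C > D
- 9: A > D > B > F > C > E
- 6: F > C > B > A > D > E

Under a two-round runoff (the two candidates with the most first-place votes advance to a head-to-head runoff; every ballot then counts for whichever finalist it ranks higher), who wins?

D

Round 1 first-place votes: A 9, B 6, C 0, D 10, E 18, F 6. E and D advance.
Runoff: E is ranked above D on 24 ballots, D above E on 25.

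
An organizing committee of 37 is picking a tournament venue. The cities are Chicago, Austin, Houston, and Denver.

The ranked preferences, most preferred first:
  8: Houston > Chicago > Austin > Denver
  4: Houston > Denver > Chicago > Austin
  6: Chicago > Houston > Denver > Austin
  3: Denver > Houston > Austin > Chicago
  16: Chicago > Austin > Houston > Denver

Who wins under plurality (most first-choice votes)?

Chicago

First-place votes: Chicago 22, Austin 0, Houston 12, Denver 3.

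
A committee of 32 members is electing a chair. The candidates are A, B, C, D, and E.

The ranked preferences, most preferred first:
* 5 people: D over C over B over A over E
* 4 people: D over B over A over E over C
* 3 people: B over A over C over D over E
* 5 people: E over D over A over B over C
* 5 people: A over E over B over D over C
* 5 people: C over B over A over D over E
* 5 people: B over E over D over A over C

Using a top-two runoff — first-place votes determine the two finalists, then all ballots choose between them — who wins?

Round 1 first-place votes: A 5, B 8, C 5, D 9, E 5. D and B advance.
Runoff: D is ranked above B on 14 ballots, B above D on 18.

B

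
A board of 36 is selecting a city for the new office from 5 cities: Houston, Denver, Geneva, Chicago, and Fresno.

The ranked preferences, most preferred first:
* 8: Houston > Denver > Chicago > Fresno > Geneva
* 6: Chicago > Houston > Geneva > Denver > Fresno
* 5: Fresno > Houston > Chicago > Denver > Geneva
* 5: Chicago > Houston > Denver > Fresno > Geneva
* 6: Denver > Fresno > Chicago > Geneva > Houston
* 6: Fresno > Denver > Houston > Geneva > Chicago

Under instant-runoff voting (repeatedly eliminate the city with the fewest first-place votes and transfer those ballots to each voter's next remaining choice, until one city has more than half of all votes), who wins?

Chicago

Round 1: Houston 8, Denver 6, Geneva 0, Chicago 11, Fresno 11. Geneva eliminated.
Round 2: Houston 8, Denver 6, Chicago 11, Fresno 11. Denver eliminated.
Round 3: Houston 8, Chicago 11, Fresno 17. Houston eliminated.
Round 4: Chicago 19, Fresno 17. Chicago has a majority (≥19).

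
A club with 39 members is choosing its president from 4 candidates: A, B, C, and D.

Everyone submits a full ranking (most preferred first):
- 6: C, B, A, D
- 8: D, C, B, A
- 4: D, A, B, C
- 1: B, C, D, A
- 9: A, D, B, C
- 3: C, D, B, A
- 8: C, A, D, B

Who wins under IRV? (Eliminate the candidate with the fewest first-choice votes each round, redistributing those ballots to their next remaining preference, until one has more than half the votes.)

D

Round 1: A 9, B 1, C 17, D 12. B eliminated.
Round 2: A 9, C 18, D 12. A eliminated.
Round 3: C 18, D 21. D has a majority (≥20).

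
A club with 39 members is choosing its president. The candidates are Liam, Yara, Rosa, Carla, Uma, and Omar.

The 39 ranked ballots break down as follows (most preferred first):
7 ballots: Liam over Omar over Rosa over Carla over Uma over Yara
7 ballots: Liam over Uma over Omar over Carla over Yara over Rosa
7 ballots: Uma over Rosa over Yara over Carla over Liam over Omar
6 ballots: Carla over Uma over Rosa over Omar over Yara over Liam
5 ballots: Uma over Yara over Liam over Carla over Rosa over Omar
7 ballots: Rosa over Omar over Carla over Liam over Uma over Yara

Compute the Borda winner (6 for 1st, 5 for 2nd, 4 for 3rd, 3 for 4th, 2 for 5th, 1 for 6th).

Uma

Liam: 7×6 + 7×6 + 7×2 + 6×1 + 5×4 + 7×3 = 145
Yara: 7×1 + 7×2 + 7×4 + 6×2 + 5×5 + 7×1 = 93
Rosa: 7×4 + 7×1 + 7×5 + 6×4 + 5×2 + 7×6 = 146
Carla: 7×3 + 7×3 + 7×3 + 6×6 + 5×3 + 7×4 = 142
Uma: 7×2 + 7×5 + 7×6 + 6×5 + 5×6 + 7×2 = 165
Omar: 7×5 + 7×4 + 7×1 + 6×3 + 5×1 + 7×5 = 128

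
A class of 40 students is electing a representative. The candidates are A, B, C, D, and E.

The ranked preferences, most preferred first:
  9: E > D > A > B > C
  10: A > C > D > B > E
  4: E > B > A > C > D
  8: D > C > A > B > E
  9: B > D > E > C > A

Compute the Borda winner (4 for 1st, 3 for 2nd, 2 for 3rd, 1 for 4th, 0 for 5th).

D

A: 9×2 + 10×4 + 4×2 + 8×2 + 9×0 = 82
B: 9×1 + 10×1 + 4×3 + 8×1 + 9×4 = 75
C: 9×0 + 10×3 + 4×1 + 8×3 + 9×1 = 67
D: 9×3 + 10×2 + 4×0 + 8×4 + 9×3 = 106
E: 9×4 + 10×0 + 4×4 + 8×0 + 9×2 = 70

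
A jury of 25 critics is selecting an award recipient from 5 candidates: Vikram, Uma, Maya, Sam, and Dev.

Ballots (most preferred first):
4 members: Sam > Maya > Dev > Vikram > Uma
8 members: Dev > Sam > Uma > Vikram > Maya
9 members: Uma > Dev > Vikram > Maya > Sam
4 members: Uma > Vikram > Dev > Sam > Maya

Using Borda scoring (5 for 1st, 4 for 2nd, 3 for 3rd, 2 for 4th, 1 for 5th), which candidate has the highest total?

Dev

Vikram: 4×2 + 8×2 + 9×3 + 4×4 = 67
Uma: 4×1 + 8×3 + 9×5 + 4×5 = 93
Maya: 4×4 + 8×1 + 9×2 + 4×1 = 46
Sam: 4×5 + 8×4 + 9×1 + 4×2 = 69
Dev: 4×3 + 8×5 + 9×4 + 4×3 = 100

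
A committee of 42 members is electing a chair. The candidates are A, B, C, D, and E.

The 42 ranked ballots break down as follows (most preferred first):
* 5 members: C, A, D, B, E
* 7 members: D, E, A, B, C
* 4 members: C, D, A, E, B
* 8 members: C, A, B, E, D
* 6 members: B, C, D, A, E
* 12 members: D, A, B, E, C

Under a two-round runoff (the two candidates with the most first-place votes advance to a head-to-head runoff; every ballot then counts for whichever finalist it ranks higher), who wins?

C

Round 1 first-place votes: A 0, B 6, C 17, D 19, E 0. D and C advance.
Runoff: D is ranked above C on 19 ballots, C above D on 23.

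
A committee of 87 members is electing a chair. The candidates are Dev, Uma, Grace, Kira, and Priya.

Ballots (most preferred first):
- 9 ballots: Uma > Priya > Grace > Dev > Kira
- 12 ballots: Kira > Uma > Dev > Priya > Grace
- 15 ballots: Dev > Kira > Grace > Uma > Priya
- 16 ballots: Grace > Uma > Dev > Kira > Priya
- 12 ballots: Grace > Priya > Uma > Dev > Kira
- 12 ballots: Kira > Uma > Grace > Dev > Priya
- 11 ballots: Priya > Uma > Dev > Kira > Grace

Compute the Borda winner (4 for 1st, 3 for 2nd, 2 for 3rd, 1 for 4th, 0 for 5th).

Dev: 9×1 + 12×2 + 15×4 + 16×2 + 12×1 + 12×1 + 11×2 = 171
Uma: 9×4 + 12×3 + 15×1 + 16×3 + 12×2 + 12×3 + 11×3 = 228
Grace: 9×2 + 12×0 + 15×2 + 16×4 + 12×4 + 12×2 + 11×0 = 184
Kira: 9×0 + 12×4 + 15×3 + 16×1 + 12×0 + 12×4 + 11×1 = 168
Priya: 9×3 + 12×1 + 15×0 + 16×0 + 12×3 + 12×0 + 11×4 = 119

Uma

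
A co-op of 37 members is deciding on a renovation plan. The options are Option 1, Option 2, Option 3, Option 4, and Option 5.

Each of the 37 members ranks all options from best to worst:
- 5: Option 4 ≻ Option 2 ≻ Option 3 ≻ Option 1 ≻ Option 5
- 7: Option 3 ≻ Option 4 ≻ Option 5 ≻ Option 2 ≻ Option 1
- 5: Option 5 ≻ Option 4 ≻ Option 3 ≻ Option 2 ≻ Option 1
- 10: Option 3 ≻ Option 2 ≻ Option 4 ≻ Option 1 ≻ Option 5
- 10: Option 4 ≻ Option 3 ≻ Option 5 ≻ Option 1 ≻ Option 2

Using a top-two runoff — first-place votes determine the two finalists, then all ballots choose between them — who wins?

Option 4

Round 1 first-place votes: Option 1 0, Option 2 0, Option 3 17, Option 4 15, Option 5 5. Option 3 and Option 4 advance.
Runoff: Option 3 is ranked above Option 4 on 17 ballots, Option 4 above Option 3 on 20.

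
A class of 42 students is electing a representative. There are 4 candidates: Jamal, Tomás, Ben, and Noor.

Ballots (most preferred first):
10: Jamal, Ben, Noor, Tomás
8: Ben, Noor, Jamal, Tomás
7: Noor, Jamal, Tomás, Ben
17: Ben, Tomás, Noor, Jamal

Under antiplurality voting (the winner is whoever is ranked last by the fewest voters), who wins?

Noor

Last-place votes: Jamal 17, Tomás 18, Ben 7, Noor 0.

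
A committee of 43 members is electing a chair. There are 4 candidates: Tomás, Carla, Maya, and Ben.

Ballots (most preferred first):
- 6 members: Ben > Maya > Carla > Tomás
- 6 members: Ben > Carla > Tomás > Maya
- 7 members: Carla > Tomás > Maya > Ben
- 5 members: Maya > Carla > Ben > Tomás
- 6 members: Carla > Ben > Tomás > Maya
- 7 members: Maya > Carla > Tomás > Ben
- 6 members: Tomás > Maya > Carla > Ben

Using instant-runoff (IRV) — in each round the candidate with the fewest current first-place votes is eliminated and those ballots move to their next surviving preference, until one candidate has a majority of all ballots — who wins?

Round 1: Tomás 6, Carla 13, Maya 12, Ben 12. Tomás eliminated.
Round 2: Carla 13, Maya 18, Ben 12. Ben eliminated.
Round 3: Carla 19, Maya 24. Maya has a majority (≥22).

Maya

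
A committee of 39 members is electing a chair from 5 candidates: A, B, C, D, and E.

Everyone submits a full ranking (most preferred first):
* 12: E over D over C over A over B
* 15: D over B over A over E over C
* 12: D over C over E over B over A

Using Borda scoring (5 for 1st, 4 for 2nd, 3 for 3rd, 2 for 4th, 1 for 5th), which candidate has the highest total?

D

A: 12×2 + 15×3 + 12×1 = 81
B: 12×1 + 15×4 + 12×2 = 96
C: 12×3 + 15×1 + 12×4 = 99
D: 12×4 + 15×5 + 12×5 = 183
E: 12×5 + 15×2 + 12×3 = 126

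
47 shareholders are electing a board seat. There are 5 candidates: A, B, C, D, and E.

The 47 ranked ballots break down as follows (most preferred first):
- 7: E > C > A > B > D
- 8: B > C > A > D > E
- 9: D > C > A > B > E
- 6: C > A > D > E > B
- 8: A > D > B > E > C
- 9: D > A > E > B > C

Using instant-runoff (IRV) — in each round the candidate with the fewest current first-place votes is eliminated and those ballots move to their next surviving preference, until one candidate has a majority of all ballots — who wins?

A

Round 1: A 8, B 8, C 6, D 18, E 7. C eliminated.
Round 2: A 14, B 8, D 18, E 7. E eliminated.
Round 3: A 21, B 8, D 18. B eliminated.
Round 4: A 29, D 18. A has a majority (≥24).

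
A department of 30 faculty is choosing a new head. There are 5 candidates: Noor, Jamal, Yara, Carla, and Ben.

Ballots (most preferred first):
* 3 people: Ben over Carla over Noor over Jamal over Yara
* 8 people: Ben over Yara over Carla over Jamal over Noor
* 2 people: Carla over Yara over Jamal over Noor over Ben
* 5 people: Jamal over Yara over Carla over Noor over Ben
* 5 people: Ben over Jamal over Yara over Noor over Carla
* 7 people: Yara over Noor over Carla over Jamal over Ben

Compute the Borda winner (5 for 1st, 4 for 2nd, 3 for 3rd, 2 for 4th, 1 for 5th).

Noor: 3×3 + 8×1 + 2×2 + 5×2 + 5×2 + 7×4 = 69
Jamal: 3×2 + 8×2 + 2×3 + 5×5 + 5×4 + 7×2 = 87
Yara: 3×1 + 8×4 + 2×4 + 5×4 + 5×3 + 7×5 = 113
Carla: 3×4 + 8×3 + 2×5 + 5×3 + 5×1 + 7×3 = 87
Ben: 3×5 + 8×5 + 2×1 + 5×1 + 5×5 + 7×1 = 94

Yara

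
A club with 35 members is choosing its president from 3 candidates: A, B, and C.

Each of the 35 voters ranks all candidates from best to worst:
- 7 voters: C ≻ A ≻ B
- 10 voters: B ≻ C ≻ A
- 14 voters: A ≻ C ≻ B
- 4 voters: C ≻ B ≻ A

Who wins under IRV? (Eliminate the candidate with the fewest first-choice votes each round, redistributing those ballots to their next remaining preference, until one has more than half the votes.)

C

Round 1: A 14, B 10, C 11. B eliminated.
Round 2: A 14, C 21. C has a majority (≥18).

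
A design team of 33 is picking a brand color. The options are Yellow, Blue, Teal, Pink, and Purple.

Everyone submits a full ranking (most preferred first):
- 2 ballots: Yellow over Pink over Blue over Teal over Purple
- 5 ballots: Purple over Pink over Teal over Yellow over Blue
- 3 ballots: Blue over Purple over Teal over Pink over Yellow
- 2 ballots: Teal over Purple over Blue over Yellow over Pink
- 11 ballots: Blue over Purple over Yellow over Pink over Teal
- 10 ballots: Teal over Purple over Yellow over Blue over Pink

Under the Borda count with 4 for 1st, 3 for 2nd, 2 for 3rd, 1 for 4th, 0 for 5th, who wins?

Purple

Yellow: 2×4 + 5×1 + 3×0 + 2×1 + 11×2 + 10×2 = 57
Blue: 2×2 + 5×0 + 3×4 + 2×2 + 11×4 + 10×1 = 74
Teal: 2×1 + 5×2 + 3×2 + 2×4 + 11×0 + 10×4 = 66
Pink: 2×3 + 5×3 + 3×1 + 2×0 + 11×1 + 10×0 = 35
Purple: 2×0 + 5×4 + 3×3 + 2×3 + 11×3 + 10×3 = 98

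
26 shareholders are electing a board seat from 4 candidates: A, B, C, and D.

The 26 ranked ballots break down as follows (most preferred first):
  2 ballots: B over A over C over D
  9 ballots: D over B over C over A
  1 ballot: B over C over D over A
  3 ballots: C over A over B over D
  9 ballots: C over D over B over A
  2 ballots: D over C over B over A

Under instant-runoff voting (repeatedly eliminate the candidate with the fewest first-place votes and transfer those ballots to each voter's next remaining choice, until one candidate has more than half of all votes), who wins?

Round 1: A 0, B 3, C 12, D 11. A eliminated.
Round 2: B 3, C 12, D 11. B eliminated.
Round 3: C 15, D 11. C has a majority (≥14).

C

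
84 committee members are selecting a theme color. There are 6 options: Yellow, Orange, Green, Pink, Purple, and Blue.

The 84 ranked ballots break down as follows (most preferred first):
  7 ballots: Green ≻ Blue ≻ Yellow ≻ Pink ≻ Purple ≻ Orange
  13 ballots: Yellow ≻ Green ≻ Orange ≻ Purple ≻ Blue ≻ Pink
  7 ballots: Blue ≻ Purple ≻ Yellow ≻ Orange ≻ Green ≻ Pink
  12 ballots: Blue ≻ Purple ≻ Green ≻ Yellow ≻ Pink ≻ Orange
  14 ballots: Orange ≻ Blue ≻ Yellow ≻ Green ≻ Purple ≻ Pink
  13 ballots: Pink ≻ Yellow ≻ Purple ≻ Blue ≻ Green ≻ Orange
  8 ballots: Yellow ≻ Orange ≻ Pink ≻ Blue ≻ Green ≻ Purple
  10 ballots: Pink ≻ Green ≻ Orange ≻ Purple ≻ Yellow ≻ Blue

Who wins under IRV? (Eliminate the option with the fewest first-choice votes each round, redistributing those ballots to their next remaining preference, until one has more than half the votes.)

Blue

Round 1: Yellow 21, Orange 14, Green 7, Pink 23, Purple 0, Blue 19. Purple eliminated.
Round 2: Yellow 21, Orange 14, Green 7, Pink 23, Blue 19. Green eliminated.
Round 3: Yellow 21, Orange 14, Pink 23, Blue 26. Orange eliminated.
Round 4: Yellow 21, Pink 23, Blue 40. Yellow eliminated.
Round 5: Pink 31, Blue 53. Blue has a majority (≥43).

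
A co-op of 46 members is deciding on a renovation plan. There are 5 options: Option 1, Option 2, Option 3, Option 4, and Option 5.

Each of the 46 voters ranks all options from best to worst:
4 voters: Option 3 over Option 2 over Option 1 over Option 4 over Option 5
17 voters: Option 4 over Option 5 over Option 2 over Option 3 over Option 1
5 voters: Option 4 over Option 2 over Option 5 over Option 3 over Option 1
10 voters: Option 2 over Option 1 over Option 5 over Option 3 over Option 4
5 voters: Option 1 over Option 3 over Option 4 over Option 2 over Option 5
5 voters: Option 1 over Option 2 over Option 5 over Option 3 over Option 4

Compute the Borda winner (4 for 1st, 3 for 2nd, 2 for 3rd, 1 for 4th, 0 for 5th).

Option 1: 4×2 + 17×0 + 5×0 + 10×3 + 5×4 + 5×4 = 78
Option 2: 4×3 + 17×2 + 5×3 + 10×4 + 5×1 + 5×3 = 121
Option 3: 4×4 + 17×1 + 5×1 + 10×1 + 5×3 + 5×1 = 68
Option 4: 4×1 + 17×4 + 5×4 + 10×0 + 5×2 + 5×0 = 102
Option 5: 4×0 + 17×3 + 5×2 + 10×2 + 5×0 + 5×2 = 91

Option 2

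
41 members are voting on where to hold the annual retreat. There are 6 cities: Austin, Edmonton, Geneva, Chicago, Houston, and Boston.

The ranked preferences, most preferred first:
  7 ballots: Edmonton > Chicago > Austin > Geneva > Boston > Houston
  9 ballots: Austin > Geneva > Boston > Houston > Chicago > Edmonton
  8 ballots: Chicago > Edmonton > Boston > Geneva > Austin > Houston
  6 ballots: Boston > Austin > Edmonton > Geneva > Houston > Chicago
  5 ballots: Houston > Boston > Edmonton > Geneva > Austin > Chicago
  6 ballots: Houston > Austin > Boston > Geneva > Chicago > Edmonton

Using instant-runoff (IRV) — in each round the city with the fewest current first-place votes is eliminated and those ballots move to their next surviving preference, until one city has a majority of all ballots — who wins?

Round 1: Austin 9, Edmonton 7, Geneva 0, Chicago 8, Houston 11, Boston 6. Geneva eliminated.
Round 2: Austin 9, Edmonton 7, Chicago 8, Houston 11, Boston 6. Boston eliminated.
Round 3: Austin 15, Edmonton 7, Chicago 8, Houston 11. Edmonton eliminated.
Round 4: Austin 15, Chicago 15, Houston 11. Houston eliminated.
Round 5: Austin 26, Chicago 15. Austin has a majority (≥21).

Austin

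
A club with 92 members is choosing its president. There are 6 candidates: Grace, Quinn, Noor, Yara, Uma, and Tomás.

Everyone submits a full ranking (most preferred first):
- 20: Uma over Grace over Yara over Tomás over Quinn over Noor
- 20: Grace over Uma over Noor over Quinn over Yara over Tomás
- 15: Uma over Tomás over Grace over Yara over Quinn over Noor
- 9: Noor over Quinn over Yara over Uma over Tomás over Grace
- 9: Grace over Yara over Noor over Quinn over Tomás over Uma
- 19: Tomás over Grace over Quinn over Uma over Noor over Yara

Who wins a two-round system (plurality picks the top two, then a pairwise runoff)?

Grace

Round 1 first-place votes: Grace 29, Quinn 0, Noor 9, Yara 0, Uma 35, Tomás 19. Uma and Grace advance.
Runoff: Uma is ranked above Grace on 44 ballots, Grace above Uma on 48.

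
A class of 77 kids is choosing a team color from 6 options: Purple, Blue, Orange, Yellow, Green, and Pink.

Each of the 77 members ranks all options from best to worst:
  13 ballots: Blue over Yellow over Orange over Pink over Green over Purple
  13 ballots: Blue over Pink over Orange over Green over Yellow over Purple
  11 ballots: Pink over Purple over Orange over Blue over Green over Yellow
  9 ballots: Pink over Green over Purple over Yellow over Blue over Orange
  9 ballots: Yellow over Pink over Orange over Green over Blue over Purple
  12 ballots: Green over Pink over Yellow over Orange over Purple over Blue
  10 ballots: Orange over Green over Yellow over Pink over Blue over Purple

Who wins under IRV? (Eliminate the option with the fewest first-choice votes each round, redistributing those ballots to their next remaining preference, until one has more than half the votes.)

Round 1: Purple 0, Blue 26, Orange 10, Yellow 9, Green 12, Pink 20. Purple eliminated.
Round 2: Blue 26, Orange 10, Yellow 9, Green 12, Pink 20. Yellow eliminated.
Round 3: Blue 26, Orange 10, Green 12, Pink 29. Orange eliminated.
Round 4: Blue 26, Green 22, Pink 29. Green eliminated.
Round 5: Blue 26, Pink 51. Pink has a majority (≥39).

Pink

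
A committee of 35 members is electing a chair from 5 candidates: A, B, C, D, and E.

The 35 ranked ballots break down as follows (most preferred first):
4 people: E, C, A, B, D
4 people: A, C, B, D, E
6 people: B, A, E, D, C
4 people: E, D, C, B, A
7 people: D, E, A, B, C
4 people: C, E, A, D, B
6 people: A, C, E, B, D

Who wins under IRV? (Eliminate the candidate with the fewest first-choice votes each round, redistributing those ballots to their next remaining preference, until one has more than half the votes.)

Round 1: A 10, B 6, C 4, D 7, E 8. C eliminated.
Round 2: A 10, B 6, D 7, E 12. B eliminated.
Round 3: A 16, D 7, E 12. D eliminated.
Round 4: A 16, E 19. E has a majority (≥18).

E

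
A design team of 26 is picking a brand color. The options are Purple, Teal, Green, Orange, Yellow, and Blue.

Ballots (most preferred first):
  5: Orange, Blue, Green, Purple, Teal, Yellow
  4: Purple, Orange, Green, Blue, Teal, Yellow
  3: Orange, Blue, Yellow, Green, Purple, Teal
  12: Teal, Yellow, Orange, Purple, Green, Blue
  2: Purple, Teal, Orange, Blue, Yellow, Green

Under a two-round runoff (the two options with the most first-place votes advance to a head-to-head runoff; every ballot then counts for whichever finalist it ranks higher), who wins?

Round 1 first-place votes: Purple 6, Teal 12, Green 0, Orange 8, Yellow 0, Blue 0. Teal and Orange advance.
Runoff: Teal is ranked above Orange on 14 ballots, Orange above Teal on 12.

Teal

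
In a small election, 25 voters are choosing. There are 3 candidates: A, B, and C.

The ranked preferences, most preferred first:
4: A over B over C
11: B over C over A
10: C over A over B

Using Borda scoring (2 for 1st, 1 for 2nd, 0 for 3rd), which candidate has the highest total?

A: 4×2 + 11×0 + 10×1 = 18
B: 4×1 + 11×2 + 10×0 = 26
C: 4×0 + 11×1 + 10×2 = 31

C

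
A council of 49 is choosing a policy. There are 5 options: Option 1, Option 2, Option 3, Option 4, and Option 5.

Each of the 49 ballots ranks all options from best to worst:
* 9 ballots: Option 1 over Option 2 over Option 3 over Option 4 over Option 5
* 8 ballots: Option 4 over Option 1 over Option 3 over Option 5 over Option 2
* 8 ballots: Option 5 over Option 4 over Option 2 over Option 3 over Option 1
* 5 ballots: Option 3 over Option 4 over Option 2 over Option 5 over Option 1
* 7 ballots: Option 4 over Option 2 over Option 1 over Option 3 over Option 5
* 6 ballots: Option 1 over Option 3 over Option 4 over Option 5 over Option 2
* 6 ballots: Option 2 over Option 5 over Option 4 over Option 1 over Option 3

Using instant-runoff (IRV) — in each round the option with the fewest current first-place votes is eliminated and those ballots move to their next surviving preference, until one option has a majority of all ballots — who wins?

Round 1: Option 1 15, Option 2 6, Option 3 5, Option 4 15, Option 5 8. Option 3 eliminated.
Round 2: Option 1 15, Option 2 6, Option 4 20, Option 5 8. Option 2 eliminated.
Round 3: Option 1 15, Option 4 20, Option 5 14. Option 5 eliminated.
Round 4: Option 1 15, Option 4 34. Option 4 has a majority (≥25).

Option 4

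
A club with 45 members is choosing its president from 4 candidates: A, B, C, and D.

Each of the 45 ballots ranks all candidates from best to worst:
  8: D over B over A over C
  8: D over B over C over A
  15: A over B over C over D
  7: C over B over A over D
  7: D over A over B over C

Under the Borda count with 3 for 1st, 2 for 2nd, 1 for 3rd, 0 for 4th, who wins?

A: 8×1 + 8×0 + 15×3 + 7×1 + 7×2 = 74
B: 8×2 + 8×2 + 15×2 + 7×2 + 7×1 = 83
C: 8×0 + 8×1 + 15×1 + 7×3 + 7×0 = 44
D: 8×3 + 8×3 + 15×0 + 7×0 + 7×3 = 69

B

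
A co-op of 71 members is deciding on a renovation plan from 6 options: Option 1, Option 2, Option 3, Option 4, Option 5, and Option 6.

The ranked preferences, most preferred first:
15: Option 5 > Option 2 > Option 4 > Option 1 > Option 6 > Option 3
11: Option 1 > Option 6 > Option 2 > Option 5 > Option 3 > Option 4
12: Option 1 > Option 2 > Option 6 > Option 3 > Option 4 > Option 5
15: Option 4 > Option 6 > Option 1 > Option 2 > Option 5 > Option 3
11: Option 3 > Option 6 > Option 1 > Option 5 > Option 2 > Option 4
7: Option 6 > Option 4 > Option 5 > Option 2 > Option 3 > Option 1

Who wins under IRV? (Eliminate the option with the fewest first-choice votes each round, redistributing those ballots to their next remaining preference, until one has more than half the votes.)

Option 4

Round 1: Option 1 23, Option 2 0, Option 3 11, Option 4 15, Option 5 15, Option 6 7. Option 2 eliminated.
Round 2: Option 1 23, Option 3 11, Option 4 15, Option 5 15, Option 6 7. Option 6 eliminated.
Round 3: Option 1 23, Option 3 11, Option 4 22, Option 5 15. Option 3 eliminated.
Round 4: Option 1 34, Option 4 22, Option 5 15. Option 5 eliminated.
Round 5: Option 1 34, Option 4 37. Option 4 has a majority (≥36).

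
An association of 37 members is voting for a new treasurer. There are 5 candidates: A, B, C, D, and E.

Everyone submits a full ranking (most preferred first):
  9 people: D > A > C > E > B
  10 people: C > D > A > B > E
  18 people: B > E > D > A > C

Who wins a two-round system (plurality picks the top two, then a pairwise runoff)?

C

Round 1 first-place votes: A 0, B 18, C 10, D 9, E 0. B and C advance.
Runoff: B is ranked above C on 18 ballots, C above B on 19.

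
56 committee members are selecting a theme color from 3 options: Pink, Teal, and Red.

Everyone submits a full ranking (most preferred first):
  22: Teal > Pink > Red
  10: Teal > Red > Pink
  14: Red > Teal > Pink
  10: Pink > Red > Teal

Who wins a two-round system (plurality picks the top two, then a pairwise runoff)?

Teal

Round 1 first-place votes: Pink 10, Teal 32, Red 14. Teal and Red advance.
Runoff: Teal is ranked above Red on 32 ballots, Red above Teal on 24.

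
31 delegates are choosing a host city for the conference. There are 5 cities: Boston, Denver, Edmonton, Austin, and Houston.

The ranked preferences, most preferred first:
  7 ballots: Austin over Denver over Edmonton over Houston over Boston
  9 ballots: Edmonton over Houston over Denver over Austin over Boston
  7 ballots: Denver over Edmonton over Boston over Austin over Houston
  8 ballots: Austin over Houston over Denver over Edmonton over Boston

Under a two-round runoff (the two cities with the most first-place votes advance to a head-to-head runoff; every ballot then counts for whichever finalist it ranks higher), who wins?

Round 1 first-place votes: Boston 0, Denver 7, Edmonton 9, Austin 15, Houston 0. Austin and Edmonton advance.
Runoff: Austin is ranked above Edmonton on 15 ballots, Edmonton above Austin on 16.

Edmonton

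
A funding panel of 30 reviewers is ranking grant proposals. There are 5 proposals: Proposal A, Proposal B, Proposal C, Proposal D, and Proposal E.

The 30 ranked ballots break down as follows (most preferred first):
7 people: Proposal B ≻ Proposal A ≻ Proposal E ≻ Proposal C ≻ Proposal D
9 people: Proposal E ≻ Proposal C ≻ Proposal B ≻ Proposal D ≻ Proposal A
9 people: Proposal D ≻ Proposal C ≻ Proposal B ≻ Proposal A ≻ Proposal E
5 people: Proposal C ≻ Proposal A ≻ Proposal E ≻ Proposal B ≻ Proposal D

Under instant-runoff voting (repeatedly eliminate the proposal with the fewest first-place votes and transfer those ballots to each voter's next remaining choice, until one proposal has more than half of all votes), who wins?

Proposal E

Round 1: Proposal A 0, Proposal B 7, Proposal C 5, Proposal D 9, Proposal E 9. Proposal A eliminated.
Round 2: Proposal B 7, Proposal C 5, Proposal D 9, Proposal E 9. Proposal C eliminated.
Round 3: Proposal B 7, Proposal D 9, Proposal E 14. Proposal B eliminated.
Round 4: Proposal D 9, Proposal E 21. Proposal E has a majority (≥16).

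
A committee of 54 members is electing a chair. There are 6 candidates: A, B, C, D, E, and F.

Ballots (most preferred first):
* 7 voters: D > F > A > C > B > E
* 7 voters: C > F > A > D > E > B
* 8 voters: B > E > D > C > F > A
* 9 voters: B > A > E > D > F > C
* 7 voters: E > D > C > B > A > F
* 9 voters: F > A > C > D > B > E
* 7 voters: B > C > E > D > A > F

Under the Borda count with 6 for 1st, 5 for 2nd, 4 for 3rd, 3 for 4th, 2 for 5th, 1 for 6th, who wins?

A: 7×4 + 7×4 + 8×1 + 9×5 + 7×2 + 9×5 + 7×2 = 182
B: 7×2 + 7×1 + 8×6 + 9×6 + 7×3 + 9×2 + 7×6 = 204
C: 7×3 + 7×6 + 8×3 + 9×1 + 7×4 + 9×4 + 7×5 = 195
D: 7×6 + 7×3 + 8×4 + 9×3 + 7×5 + 9×3 + 7×3 = 205
E: 7×1 + 7×2 + 8×5 + 9×4 + 7×6 + 9×1 + 7×4 = 176
F: 7×5 + 7×5 + 8×2 + 9×2 + 7×1 + 9×6 + 7×1 = 172

D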